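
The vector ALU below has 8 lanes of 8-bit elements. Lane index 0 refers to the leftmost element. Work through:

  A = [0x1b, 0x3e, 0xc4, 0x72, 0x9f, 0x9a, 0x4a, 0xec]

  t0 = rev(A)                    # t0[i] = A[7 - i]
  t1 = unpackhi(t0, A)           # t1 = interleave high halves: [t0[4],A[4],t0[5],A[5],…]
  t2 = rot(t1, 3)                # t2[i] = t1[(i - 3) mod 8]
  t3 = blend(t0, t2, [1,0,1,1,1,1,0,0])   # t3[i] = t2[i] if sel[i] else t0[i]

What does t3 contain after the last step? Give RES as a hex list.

RES = [0x4a, 0x4a, 0xec, 0x72, 0x9f, 0xc4, 0x3e, 0x1b]

→ t0 |ec|4a|9a|9f|72|c4|3e|1b|
→ t1 |72|9f|c4|9a|3e|4a|1b|ec|
→ t2 |4a|1b|ec|72|9f|c4|9a|3e|
→ t3 |4a|4a|ec|72|9f|c4|3e|1b|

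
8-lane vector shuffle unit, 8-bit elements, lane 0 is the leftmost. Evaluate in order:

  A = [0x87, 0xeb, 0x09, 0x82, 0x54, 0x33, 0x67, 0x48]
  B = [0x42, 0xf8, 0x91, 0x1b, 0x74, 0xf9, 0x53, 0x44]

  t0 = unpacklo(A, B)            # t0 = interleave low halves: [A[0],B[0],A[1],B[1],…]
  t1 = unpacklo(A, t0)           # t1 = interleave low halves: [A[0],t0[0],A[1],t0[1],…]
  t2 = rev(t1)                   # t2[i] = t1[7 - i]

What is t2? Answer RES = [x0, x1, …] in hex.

RES = [0xf8, 0x82, 0xeb, 0x09, 0x42, 0xeb, 0x87, 0x87]

→ t0 |87|42|eb|f8|09|91|82|1b|
→ t1 |87|87|eb|42|09|eb|82|f8|
→ t2 |f8|82|eb|09|42|eb|87|87|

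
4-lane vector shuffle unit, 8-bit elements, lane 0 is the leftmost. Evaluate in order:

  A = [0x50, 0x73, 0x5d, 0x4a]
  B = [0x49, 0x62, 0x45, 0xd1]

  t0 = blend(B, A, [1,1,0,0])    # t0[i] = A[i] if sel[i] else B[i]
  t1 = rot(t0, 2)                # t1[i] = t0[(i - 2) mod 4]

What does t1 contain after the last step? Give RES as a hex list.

t0 = [0x50, 0x73, 0x45, 0xd1]
t1 = [0x45, 0xd1, 0x50, 0x73]

RES = [0x45, 0xd1, 0x50, 0x73]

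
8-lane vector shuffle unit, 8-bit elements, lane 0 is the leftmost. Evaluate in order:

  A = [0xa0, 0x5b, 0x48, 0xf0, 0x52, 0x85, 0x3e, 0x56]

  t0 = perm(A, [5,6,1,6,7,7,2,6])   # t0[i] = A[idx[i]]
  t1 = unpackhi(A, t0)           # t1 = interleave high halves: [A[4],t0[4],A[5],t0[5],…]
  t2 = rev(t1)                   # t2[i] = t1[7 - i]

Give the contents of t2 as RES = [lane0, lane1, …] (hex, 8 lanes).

→ t0 |85|3e|5b|3e|56|56|48|3e|
→ t1 |52|56|85|56|3e|48|56|3e|
→ t2 |3e|56|48|3e|56|85|56|52|

RES = [0x3e, 0x56, 0x48, 0x3e, 0x56, 0x85, 0x56, 0x52]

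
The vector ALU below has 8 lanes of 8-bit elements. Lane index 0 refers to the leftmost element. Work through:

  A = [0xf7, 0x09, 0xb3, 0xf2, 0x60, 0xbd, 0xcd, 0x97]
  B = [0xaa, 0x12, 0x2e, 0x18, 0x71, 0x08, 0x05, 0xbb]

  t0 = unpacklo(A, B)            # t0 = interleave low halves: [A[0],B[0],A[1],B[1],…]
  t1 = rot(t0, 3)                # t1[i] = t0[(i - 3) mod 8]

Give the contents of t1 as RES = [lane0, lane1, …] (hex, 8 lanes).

RES = [ 0x2e  0xf2  0x18  0xf7  0xaa  0x09  0x12  0xb3 ]

  t0: f7 aa 09 12 b3 2e f2 18
  t1: 2e f2 18 f7 aa 09 12 b3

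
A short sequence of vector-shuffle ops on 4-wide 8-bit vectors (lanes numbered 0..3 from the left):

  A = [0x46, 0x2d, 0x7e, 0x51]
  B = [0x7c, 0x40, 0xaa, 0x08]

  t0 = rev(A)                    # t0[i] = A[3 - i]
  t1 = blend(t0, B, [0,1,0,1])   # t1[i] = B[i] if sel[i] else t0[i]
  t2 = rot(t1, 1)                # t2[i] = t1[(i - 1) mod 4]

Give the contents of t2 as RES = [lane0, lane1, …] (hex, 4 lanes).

RES = [ 0x08  0x51  0x40  0x2d ]

  t0: 51 7e 2d 46
  t1: 51 40 2d 08
  t2: 08 51 40 2d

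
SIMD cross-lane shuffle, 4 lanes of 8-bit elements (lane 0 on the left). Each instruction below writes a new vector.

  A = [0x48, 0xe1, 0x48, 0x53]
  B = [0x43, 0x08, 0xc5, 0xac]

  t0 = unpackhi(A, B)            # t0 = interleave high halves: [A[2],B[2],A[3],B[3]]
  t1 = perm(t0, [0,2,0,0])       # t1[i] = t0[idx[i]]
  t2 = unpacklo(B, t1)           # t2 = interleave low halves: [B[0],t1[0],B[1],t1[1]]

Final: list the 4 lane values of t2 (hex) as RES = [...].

RES = [ 0x43  0x48  0x08  0x53 ]

  t0: 48 c5 53 ac
  t1: 48 53 48 48
  t2: 43 48 08 53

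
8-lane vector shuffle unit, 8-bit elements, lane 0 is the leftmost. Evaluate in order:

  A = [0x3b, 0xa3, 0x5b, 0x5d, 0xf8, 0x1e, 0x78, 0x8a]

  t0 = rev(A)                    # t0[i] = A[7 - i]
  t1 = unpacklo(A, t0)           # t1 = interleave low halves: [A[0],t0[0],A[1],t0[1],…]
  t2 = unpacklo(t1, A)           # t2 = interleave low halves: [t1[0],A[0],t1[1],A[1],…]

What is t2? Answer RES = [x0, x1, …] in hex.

RES = [ 0x3b  0x3b  0x8a  0xa3  0xa3  0x5b  0x78  0x5d ]

  t0: 8a 78 1e f8 5d 5b a3 3b
  t1: 3b 8a a3 78 5b 1e 5d f8
  t2: 3b 3b 8a a3 a3 5b 78 5d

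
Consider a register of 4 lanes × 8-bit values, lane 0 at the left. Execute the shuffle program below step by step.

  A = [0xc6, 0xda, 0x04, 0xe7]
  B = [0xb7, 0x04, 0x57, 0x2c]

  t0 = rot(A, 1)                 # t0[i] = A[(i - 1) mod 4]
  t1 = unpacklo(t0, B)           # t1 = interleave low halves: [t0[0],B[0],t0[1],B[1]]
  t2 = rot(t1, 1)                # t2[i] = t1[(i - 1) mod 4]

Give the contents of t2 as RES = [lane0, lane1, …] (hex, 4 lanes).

t0 = [0xe7, 0xc6, 0xda, 0x04]
t1 = [0xe7, 0xb7, 0xc6, 0x04]
t2 = [0x04, 0xe7, 0xb7, 0xc6]

RES = [ 0x04  0xe7  0xb7  0xc6 ]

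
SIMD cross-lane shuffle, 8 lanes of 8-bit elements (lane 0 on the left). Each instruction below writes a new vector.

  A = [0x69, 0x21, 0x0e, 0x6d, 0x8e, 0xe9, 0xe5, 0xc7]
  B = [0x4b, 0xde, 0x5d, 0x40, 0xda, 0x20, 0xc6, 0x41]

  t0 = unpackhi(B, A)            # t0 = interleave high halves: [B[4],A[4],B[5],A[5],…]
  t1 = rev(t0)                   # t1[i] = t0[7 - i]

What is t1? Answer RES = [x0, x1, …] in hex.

RES = [0xc7, 0x41, 0xe5, 0xc6, 0xe9, 0x20, 0x8e, 0xda]

→ t0 |da|8e|20|e9|c6|e5|41|c7|
→ t1 |c7|41|e5|c6|e9|20|8e|da|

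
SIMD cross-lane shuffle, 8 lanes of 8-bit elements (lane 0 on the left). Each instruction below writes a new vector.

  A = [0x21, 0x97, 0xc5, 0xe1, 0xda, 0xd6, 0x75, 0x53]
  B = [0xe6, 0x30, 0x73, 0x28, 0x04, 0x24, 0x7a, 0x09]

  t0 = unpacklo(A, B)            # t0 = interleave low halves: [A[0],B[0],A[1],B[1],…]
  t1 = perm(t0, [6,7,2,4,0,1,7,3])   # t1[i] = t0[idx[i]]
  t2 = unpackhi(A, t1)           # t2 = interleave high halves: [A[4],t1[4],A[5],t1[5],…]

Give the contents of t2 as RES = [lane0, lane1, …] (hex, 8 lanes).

RES = [ 0xda  0x21  0xd6  0xe6  0x75  0x28  0x53  0x30 ]

  t0: 21 e6 97 30 c5 73 e1 28
  t1: e1 28 97 c5 21 e6 28 30
  t2: da 21 d6 e6 75 28 53 30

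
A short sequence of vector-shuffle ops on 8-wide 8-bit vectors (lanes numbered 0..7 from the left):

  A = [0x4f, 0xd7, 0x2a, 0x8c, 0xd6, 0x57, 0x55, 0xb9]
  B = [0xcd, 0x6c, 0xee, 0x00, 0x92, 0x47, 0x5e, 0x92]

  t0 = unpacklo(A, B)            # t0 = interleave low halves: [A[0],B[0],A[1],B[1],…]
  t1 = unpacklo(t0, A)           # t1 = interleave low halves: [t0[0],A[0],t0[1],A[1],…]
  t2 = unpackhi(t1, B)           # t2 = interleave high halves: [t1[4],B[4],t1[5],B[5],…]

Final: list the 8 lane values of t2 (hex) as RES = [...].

→ t0 |4f|cd|d7|6c|2a|ee|8c|00|
→ t1 |4f|4f|cd|d7|d7|2a|6c|8c|
→ t2 |d7|92|2a|47|6c|5e|8c|92|

RES = [ 0xd7  0x92  0x2a  0x47  0x6c  0x5e  0x8c  0x92 ]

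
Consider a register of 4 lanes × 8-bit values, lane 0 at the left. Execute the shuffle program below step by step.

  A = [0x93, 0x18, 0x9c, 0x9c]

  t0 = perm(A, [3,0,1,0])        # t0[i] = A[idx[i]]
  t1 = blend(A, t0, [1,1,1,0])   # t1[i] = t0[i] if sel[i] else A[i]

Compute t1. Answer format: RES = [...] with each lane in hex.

RES = [0x9c, 0x93, 0x18, 0x9c]

→ t0 |9c|93|18|93|
→ t1 |9c|93|18|9c|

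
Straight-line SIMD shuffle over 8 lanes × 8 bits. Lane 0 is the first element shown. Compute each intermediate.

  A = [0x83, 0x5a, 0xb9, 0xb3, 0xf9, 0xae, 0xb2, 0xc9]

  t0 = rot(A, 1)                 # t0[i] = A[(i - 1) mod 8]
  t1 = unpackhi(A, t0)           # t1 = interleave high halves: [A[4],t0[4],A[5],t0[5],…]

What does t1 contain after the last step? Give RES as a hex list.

  t0: c9 83 5a b9 b3 f9 ae b2
  t1: f9 b3 ae f9 b2 ae c9 b2

RES = [ 0xf9  0xb3  0xae  0xf9  0xb2  0xae  0xc9  0xb2 ]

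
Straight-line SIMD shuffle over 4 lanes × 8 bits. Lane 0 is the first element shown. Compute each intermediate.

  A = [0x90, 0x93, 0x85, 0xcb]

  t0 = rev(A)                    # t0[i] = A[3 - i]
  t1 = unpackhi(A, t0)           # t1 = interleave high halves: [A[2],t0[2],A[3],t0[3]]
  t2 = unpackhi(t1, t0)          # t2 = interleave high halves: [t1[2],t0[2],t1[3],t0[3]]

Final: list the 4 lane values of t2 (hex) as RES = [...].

→ t0 |cb|85|93|90|
→ t1 |85|93|cb|90|
→ t2 |cb|93|90|90|

RES = [ 0xcb  0x93  0x90  0x90 ]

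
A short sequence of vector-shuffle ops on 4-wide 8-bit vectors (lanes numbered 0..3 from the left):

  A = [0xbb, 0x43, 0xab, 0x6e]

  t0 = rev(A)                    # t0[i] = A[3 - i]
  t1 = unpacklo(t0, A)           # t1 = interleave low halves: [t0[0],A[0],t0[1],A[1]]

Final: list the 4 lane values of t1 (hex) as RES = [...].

  t0: 6e ab 43 bb
  t1: 6e bb ab 43

RES = [ 0x6e  0xbb  0xab  0x43 ]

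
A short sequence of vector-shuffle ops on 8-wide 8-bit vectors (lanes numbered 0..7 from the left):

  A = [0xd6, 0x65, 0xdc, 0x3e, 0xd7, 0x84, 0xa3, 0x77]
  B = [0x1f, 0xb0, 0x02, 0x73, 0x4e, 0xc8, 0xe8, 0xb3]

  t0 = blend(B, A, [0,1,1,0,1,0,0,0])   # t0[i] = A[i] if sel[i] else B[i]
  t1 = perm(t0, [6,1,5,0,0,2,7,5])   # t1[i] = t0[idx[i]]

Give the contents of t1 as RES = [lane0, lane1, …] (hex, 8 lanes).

t0 = [0x1f, 0x65, 0xdc, 0x73, 0xd7, 0xc8, 0xe8, 0xb3]
t1 = [0xe8, 0x65, 0xc8, 0x1f, 0x1f, 0xdc, 0xb3, 0xc8]

RES = [0xe8, 0x65, 0xc8, 0x1f, 0x1f, 0xdc, 0xb3, 0xc8]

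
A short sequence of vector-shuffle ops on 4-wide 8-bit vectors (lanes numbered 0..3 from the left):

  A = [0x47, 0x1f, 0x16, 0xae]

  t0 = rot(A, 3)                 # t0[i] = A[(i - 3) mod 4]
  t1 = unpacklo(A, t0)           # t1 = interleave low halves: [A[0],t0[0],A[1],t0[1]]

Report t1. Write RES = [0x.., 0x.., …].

→ t0 |1f|16|ae|47|
→ t1 |47|1f|1f|16|

RES = [ 0x47  0x1f  0x1f  0x16 ]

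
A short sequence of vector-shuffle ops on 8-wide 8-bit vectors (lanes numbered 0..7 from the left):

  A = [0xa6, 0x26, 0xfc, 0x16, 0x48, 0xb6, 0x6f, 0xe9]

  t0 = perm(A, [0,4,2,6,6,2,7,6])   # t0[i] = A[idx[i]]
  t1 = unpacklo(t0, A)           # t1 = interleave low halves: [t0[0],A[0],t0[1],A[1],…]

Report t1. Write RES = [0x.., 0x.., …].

RES = [ 0xa6  0xa6  0x48  0x26  0xfc  0xfc  0x6f  0x16 ]

  t0: a6 48 fc 6f 6f fc e9 6f
  t1: a6 a6 48 26 fc fc 6f 16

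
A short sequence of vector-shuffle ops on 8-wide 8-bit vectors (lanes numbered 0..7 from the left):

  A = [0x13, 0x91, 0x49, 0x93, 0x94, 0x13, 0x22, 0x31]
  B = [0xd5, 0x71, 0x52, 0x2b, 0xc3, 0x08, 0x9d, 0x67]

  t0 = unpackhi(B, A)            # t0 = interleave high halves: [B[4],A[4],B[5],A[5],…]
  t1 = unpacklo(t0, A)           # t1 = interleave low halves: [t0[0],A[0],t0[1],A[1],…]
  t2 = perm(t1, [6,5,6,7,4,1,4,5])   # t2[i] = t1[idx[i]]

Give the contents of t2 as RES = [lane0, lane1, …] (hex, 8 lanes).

RES = [0x13, 0x49, 0x13, 0x93, 0x08, 0x13, 0x08, 0x49]

  t0: c3 94 08 13 9d 22 67 31
  t1: c3 13 94 91 08 49 13 93
  t2: 13 49 13 93 08 13 08 49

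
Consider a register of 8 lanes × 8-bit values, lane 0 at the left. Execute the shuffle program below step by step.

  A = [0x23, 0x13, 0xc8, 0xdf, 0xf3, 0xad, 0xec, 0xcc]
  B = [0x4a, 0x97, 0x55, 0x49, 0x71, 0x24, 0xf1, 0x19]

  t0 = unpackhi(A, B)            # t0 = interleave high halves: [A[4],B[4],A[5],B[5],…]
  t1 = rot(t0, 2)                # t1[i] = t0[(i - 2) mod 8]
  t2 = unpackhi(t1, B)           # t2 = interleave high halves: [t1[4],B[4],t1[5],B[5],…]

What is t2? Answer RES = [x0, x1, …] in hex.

RES = [ 0xad  0x71  0x24  0x24  0xec  0xf1  0xf1  0x19 ]

  t0: f3 71 ad 24 ec f1 cc 19
  t1: cc 19 f3 71 ad 24 ec f1
  t2: ad 71 24 24 ec f1 f1 19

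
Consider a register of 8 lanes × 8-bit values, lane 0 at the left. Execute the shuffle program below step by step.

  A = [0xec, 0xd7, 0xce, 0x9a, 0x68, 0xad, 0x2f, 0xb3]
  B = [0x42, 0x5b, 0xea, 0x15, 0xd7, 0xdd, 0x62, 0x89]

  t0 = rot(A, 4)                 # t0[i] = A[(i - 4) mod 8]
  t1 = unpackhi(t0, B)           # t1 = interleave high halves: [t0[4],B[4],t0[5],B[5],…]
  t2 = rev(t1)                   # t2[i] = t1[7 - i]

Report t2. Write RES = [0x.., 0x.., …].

  t0: 68 ad 2f b3 ec d7 ce 9a
  t1: ec d7 d7 dd ce 62 9a 89
  t2: 89 9a 62 ce dd d7 d7 ec

RES = [ 0x89  0x9a  0x62  0xce  0xdd  0xd7  0xd7  0xec ]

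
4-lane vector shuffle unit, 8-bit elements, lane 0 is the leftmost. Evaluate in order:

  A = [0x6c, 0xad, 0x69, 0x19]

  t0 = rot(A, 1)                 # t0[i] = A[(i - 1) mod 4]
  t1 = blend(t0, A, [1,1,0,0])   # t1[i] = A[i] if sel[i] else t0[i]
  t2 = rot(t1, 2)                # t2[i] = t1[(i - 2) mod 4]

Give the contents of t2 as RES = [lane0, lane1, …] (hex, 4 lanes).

RES = [ 0xad  0x69  0x6c  0xad ]

  t0: 19 6c ad 69
  t1: 6c ad ad 69
  t2: ad 69 6c ad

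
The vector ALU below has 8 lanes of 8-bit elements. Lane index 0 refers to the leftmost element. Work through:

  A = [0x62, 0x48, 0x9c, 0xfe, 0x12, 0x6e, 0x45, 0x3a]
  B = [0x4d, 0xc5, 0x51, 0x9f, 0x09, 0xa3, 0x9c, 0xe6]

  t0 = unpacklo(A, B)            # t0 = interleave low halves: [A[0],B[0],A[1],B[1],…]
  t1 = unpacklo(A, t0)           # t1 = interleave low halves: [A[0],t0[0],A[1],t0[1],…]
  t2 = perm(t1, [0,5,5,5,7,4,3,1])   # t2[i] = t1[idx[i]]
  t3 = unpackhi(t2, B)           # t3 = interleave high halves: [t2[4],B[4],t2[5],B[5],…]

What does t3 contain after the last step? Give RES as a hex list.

→ t0 |62|4d|48|c5|9c|51|fe|9f|
→ t1 |62|62|48|4d|9c|48|fe|c5|
→ t2 |62|48|48|48|c5|9c|4d|62|
→ t3 |c5|09|9c|a3|4d|9c|62|e6|

RES = [0xc5, 0x09, 0x9c, 0xa3, 0x4d, 0x9c, 0x62, 0xe6]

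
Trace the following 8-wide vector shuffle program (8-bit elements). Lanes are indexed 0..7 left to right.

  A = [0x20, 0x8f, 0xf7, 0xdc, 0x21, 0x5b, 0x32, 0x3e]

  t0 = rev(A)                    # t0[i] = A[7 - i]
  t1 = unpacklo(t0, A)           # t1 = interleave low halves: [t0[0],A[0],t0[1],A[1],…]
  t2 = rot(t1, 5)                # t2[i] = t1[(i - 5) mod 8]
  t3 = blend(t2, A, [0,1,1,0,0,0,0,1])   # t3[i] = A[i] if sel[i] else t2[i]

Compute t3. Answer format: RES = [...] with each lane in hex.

RES = [ 0x8f  0x8f  0xf7  0x21  0xdc  0x3e  0x20  0x3e ]

t0 = [0x3e, 0x32, 0x5b, 0x21, 0xdc, 0xf7, 0x8f, 0x20]
t1 = [0x3e, 0x20, 0x32, 0x8f, 0x5b, 0xf7, 0x21, 0xdc]
t2 = [0x8f, 0x5b, 0xf7, 0x21, 0xdc, 0x3e, 0x20, 0x32]
t3 = [0x8f, 0x8f, 0xf7, 0x21, 0xdc, 0x3e, 0x20, 0x3e]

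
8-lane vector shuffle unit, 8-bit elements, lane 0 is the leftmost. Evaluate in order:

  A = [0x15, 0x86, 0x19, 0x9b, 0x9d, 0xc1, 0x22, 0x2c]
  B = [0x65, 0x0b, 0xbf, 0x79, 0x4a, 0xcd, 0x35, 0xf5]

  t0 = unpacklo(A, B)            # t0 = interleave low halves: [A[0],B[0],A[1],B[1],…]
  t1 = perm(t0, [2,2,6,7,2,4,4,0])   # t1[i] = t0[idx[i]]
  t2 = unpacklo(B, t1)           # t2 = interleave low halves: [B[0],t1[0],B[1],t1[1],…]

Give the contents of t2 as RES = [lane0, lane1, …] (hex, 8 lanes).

  t0: 15 65 86 0b 19 bf 9b 79
  t1: 86 86 9b 79 86 19 19 15
  t2: 65 86 0b 86 bf 9b 79 79

RES = [0x65, 0x86, 0x0b, 0x86, 0xbf, 0x9b, 0x79, 0x79]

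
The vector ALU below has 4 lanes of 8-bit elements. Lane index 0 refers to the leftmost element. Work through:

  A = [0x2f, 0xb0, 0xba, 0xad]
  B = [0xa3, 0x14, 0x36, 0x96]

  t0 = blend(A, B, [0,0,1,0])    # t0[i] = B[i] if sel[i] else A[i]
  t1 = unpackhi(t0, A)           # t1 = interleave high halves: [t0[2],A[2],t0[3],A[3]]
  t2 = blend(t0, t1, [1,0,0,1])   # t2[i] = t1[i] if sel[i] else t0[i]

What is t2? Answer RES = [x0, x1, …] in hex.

t0 = [0x2f, 0xb0, 0x36, 0xad]
t1 = [0x36, 0xba, 0xad, 0xad]
t2 = [0x36, 0xb0, 0x36, 0xad]

RES = [ 0x36  0xb0  0x36  0xad ]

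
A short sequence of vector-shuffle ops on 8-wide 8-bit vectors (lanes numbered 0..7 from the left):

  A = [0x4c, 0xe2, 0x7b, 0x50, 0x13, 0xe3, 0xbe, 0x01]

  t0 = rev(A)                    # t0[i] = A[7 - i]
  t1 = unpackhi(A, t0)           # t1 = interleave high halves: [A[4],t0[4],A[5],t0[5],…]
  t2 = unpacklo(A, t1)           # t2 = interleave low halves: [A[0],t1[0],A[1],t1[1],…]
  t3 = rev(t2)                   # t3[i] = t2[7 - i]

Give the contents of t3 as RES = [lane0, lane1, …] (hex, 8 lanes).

→ t0 |01|be|e3|13|50|7b|e2|4c|
→ t1 |13|50|e3|7b|be|e2|01|4c|
→ t2 |4c|13|e2|50|7b|e3|50|7b|
→ t3 |7b|50|e3|7b|50|e2|13|4c|

RES = [ 0x7b  0x50  0xe3  0x7b  0x50  0xe2  0x13  0x4c ]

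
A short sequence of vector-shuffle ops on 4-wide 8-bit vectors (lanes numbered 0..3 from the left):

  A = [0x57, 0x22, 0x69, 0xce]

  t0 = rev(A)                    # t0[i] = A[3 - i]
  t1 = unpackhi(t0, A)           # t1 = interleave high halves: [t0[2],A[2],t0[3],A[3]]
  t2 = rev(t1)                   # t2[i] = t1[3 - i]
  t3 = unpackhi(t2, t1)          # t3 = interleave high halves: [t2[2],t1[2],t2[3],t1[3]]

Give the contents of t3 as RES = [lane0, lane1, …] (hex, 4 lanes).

t0 = [0xce, 0x69, 0x22, 0x57]
t1 = [0x22, 0x69, 0x57, 0xce]
t2 = [0xce, 0x57, 0x69, 0x22]
t3 = [0x69, 0x57, 0x22, 0xce]

RES = [0x69, 0x57, 0x22, 0xce]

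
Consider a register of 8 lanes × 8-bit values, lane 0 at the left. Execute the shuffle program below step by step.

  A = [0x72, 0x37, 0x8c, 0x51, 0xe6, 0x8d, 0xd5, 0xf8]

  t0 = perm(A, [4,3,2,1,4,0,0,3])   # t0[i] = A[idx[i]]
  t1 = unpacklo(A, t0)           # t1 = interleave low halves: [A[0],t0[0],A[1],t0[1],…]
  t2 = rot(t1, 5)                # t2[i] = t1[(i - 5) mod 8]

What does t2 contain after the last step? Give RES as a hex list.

  t0: e6 51 8c 37 e6 72 72 51
  t1: 72 e6 37 51 8c 8c 51 37
  t2: 51 8c 8c 51 37 72 e6 37

RES = [ 0x51  0x8c  0x8c  0x51  0x37  0x72  0xe6  0x37 ]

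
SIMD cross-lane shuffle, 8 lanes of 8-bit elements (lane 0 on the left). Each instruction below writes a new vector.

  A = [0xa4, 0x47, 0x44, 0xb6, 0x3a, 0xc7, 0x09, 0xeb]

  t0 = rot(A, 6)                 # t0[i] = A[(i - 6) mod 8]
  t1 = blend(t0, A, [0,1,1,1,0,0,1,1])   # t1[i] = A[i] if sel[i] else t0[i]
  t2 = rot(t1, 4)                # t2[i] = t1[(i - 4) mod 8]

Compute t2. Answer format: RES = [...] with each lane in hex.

RES = [0x09, 0xeb, 0x09, 0xeb, 0x44, 0x47, 0x44, 0xb6]

  t0: 44 b6 3a c7 09 eb a4 47
  t1: 44 47 44 b6 09 eb 09 eb
  t2: 09 eb 09 eb 44 47 44 b6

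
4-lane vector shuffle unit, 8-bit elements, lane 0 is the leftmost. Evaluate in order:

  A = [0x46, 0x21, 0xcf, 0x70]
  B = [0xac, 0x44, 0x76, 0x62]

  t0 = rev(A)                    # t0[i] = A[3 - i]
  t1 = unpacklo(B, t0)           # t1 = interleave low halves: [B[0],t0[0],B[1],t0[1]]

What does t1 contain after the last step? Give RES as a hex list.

  t0: 70 cf 21 46
  t1: ac 70 44 cf

RES = [ 0xac  0x70  0x44  0xcf ]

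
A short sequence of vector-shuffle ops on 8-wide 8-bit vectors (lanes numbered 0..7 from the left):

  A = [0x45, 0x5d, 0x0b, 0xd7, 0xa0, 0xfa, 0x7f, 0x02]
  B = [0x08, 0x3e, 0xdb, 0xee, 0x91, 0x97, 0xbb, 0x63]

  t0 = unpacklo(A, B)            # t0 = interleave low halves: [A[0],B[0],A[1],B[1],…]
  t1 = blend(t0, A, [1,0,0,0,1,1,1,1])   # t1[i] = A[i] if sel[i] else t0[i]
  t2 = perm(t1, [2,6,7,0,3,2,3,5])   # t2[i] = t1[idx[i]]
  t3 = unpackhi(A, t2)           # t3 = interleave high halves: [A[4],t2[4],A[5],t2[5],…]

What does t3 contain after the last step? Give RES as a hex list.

RES = [0xa0, 0x3e, 0xfa, 0x5d, 0x7f, 0x3e, 0x02, 0xfa]

→ t0 |45|08|5d|3e|0b|db|d7|ee|
→ t1 |45|08|5d|3e|a0|fa|7f|02|
→ t2 |5d|7f|02|45|3e|5d|3e|fa|
→ t3 |a0|3e|fa|5d|7f|3e|02|fa|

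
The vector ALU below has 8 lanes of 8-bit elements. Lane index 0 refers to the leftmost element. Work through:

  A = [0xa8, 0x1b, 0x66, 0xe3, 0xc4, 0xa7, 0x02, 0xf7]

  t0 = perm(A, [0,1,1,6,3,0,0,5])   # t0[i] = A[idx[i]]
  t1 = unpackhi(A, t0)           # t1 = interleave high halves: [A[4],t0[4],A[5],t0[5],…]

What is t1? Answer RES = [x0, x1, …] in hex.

→ t0 |a8|1b|1b|02|e3|a8|a8|a7|
→ t1 |c4|e3|a7|a8|02|a8|f7|a7|

RES = [ 0xc4  0xe3  0xa7  0xa8  0x02  0xa8  0xf7  0xa7 ]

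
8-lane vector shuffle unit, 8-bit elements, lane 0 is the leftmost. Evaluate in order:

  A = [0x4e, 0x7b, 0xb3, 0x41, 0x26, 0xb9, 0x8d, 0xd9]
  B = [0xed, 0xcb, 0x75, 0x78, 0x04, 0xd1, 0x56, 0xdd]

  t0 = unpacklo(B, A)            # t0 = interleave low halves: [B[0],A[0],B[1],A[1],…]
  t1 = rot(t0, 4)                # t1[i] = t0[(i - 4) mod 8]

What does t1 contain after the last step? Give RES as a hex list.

→ t0 |ed|4e|cb|7b|75|b3|78|41|
→ t1 |75|b3|78|41|ed|4e|cb|7b|

RES = [0x75, 0xb3, 0x78, 0x41, 0xed, 0x4e, 0xcb, 0x7b]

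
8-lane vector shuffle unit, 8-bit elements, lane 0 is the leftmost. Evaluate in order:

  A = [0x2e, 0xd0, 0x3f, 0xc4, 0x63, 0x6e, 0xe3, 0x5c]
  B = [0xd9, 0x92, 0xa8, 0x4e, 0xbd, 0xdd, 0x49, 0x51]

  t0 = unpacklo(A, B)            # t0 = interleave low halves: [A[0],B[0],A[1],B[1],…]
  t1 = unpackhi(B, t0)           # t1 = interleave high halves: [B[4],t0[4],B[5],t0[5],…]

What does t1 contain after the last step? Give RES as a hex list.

t0 = [0x2e, 0xd9, 0xd0, 0x92, 0x3f, 0xa8, 0xc4, 0x4e]
t1 = [0xbd, 0x3f, 0xdd, 0xa8, 0x49, 0xc4, 0x51, 0x4e]

RES = [0xbd, 0x3f, 0xdd, 0xa8, 0x49, 0xc4, 0x51, 0x4e]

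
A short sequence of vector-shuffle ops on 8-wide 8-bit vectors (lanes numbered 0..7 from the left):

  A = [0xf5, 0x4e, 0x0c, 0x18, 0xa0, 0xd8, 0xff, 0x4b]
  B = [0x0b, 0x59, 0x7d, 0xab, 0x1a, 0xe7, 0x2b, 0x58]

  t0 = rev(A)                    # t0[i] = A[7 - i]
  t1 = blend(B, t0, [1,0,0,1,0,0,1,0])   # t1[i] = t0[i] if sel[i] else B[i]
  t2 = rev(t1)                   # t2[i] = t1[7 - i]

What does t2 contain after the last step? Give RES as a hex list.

t0 = [0x4b, 0xff, 0xd8, 0xa0, 0x18, 0x0c, 0x4e, 0xf5]
t1 = [0x4b, 0x59, 0x7d, 0xa0, 0x1a, 0xe7, 0x4e, 0x58]
t2 = [0x58, 0x4e, 0xe7, 0x1a, 0xa0, 0x7d, 0x59, 0x4b]

RES = [0x58, 0x4e, 0xe7, 0x1a, 0xa0, 0x7d, 0x59, 0x4b]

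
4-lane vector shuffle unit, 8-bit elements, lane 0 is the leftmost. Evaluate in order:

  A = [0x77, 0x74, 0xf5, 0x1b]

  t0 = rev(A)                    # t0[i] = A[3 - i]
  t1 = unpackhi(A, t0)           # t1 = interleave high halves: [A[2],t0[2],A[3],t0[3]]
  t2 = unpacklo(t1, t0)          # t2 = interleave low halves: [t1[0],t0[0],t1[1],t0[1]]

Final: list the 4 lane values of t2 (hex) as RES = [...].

RES = [0xf5, 0x1b, 0x74, 0xf5]

→ t0 |1b|f5|74|77|
→ t1 |f5|74|1b|77|
→ t2 |f5|1b|74|f5|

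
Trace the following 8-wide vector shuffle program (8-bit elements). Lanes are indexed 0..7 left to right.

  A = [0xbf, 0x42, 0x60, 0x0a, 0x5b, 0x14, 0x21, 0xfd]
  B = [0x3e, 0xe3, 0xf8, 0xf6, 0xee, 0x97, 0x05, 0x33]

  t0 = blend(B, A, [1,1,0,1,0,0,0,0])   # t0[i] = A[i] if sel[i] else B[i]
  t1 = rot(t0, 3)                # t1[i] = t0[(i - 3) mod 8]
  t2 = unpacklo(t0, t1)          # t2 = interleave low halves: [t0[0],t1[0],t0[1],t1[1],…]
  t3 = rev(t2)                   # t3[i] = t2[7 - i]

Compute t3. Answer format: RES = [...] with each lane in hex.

→ t0 |bf|42|f8|0a|ee|97|05|33|
→ t1 |97|05|33|bf|42|f8|0a|ee|
→ t2 |bf|97|42|05|f8|33|0a|bf|
→ t3 |bf|0a|33|f8|05|42|97|bf|

RES = [ 0xbf  0x0a  0x33  0xf8  0x05  0x42  0x97  0xbf ]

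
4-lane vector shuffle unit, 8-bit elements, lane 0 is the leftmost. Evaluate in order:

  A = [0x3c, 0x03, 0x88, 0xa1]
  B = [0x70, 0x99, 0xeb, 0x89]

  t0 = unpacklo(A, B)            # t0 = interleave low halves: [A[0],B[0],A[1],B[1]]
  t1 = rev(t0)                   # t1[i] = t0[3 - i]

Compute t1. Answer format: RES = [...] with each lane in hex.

RES = [0x99, 0x03, 0x70, 0x3c]

→ t0 |3c|70|03|99|
→ t1 |99|03|70|3c|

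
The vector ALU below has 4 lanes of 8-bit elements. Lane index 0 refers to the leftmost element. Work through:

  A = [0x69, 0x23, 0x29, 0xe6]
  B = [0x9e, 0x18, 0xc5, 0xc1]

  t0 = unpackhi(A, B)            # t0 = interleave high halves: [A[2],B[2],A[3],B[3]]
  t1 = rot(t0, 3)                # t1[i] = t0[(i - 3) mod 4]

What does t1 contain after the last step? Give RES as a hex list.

t0 = [0x29, 0xc5, 0xe6, 0xc1]
t1 = [0xc5, 0xe6, 0xc1, 0x29]

RES = [ 0xc5  0xe6  0xc1  0x29 ]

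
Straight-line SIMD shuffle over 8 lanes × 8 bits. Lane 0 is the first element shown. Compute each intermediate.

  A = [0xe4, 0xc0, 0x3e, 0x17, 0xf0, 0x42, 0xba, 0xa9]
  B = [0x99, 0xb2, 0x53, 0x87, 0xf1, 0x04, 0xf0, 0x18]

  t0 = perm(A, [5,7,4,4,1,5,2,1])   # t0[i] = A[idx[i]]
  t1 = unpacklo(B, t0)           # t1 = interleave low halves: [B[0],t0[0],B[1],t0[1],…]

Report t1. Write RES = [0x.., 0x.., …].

RES = [0x99, 0x42, 0xb2, 0xa9, 0x53, 0xf0, 0x87, 0xf0]

  t0: 42 a9 f0 f0 c0 42 3e c0
  t1: 99 42 b2 a9 53 f0 87 f0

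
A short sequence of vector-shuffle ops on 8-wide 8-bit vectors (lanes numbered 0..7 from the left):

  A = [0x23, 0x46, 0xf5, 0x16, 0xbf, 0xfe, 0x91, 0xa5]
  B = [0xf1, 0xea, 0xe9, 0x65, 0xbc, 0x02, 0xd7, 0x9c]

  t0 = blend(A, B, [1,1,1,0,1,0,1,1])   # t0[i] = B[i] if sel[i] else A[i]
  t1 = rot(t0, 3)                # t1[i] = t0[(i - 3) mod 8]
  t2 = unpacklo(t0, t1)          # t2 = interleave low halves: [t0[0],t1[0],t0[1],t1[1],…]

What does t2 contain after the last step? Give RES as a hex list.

RES = [ 0xf1  0xfe  0xea  0xd7  0xe9  0x9c  0x16  0xf1 ]

t0 = [0xf1, 0xea, 0xe9, 0x16, 0xbc, 0xfe, 0xd7, 0x9c]
t1 = [0xfe, 0xd7, 0x9c, 0xf1, 0xea, 0xe9, 0x16, 0xbc]
t2 = [0xf1, 0xfe, 0xea, 0xd7, 0xe9, 0x9c, 0x16, 0xf1]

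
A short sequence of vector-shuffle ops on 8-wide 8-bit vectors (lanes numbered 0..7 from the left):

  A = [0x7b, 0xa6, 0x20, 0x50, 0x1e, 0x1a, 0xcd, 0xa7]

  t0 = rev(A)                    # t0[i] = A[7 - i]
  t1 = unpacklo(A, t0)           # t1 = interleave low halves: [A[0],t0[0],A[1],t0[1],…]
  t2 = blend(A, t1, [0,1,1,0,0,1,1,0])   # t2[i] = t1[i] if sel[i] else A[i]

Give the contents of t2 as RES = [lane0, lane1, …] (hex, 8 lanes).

→ t0 |a7|cd|1a|1e|50|20|a6|7b|
→ t1 |7b|a7|a6|cd|20|1a|50|1e|
→ t2 |7b|a7|a6|50|1e|1a|50|a7|

RES = [0x7b, 0xa7, 0xa6, 0x50, 0x1e, 0x1a, 0x50, 0xa7]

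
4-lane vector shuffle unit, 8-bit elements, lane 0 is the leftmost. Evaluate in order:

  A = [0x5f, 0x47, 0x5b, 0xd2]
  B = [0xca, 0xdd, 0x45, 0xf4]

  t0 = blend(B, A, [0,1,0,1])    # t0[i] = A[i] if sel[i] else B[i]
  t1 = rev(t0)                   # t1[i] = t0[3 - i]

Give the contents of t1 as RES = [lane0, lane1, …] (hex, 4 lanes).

RES = [ 0xd2  0x45  0x47  0xca ]

  t0: ca 47 45 d2
  t1: d2 45 47 ca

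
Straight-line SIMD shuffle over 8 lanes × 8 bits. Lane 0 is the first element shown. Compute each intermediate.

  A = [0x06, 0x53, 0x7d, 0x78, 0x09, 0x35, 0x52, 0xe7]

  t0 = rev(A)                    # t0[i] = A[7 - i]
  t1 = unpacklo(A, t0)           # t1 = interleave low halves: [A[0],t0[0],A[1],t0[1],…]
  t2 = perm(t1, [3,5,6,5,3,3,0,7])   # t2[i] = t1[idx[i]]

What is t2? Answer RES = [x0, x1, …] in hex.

→ t0 |e7|52|35|09|78|7d|53|06|
→ t1 |06|e7|53|52|7d|35|78|09|
→ t2 |52|35|78|35|52|52|06|09|

RES = [0x52, 0x35, 0x78, 0x35, 0x52, 0x52, 0x06, 0x09]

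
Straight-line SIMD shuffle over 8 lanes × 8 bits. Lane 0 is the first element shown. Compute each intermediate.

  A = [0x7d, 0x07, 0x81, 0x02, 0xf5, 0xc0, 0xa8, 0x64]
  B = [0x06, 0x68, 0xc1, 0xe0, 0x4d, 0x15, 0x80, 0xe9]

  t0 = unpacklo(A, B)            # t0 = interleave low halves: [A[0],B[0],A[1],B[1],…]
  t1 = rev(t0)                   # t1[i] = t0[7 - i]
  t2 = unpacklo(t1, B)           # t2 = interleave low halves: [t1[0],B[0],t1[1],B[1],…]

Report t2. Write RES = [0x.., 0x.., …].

RES = [0xe0, 0x06, 0x02, 0x68, 0xc1, 0xc1, 0x81, 0xe0]

t0 = [0x7d, 0x06, 0x07, 0x68, 0x81, 0xc1, 0x02, 0xe0]
t1 = [0xe0, 0x02, 0xc1, 0x81, 0x68, 0x07, 0x06, 0x7d]
t2 = [0xe0, 0x06, 0x02, 0x68, 0xc1, 0xc1, 0x81, 0xe0]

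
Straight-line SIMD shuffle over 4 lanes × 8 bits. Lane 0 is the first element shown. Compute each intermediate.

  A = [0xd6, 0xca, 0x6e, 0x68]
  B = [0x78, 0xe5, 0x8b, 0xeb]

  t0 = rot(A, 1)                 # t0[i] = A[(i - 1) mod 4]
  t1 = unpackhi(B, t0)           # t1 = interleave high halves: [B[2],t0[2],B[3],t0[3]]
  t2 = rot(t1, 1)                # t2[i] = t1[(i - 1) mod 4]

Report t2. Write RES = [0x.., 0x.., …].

t0 = [0x68, 0xd6, 0xca, 0x6e]
t1 = [0x8b, 0xca, 0xeb, 0x6e]
t2 = [0x6e, 0x8b, 0xca, 0xeb]

RES = [ 0x6e  0x8b  0xca  0xeb ]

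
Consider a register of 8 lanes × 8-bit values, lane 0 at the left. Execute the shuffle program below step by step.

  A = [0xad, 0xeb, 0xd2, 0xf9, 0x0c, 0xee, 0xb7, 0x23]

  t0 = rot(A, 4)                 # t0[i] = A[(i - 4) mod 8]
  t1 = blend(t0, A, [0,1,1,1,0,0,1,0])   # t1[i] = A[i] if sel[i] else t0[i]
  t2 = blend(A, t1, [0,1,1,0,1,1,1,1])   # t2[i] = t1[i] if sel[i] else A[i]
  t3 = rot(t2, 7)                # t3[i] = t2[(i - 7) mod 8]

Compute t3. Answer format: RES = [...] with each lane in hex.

t0 = [0x0c, 0xee, 0xb7, 0x23, 0xad, 0xeb, 0xd2, 0xf9]
t1 = [0x0c, 0xeb, 0xd2, 0xf9, 0xad, 0xeb, 0xb7, 0xf9]
t2 = [0xad, 0xeb, 0xd2, 0xf9, 0xad, 0xeb, 0xb7, 0xf9]
t3 = [0xeb, 0xd2, 0xf9, 0xad, 0xeb, 0xb7, 0xf9, 0xad]

RES = [0xeb, 0xd2, 0xf9, 0xad, 0xeb, 0xb7, 0xf9, 0xad]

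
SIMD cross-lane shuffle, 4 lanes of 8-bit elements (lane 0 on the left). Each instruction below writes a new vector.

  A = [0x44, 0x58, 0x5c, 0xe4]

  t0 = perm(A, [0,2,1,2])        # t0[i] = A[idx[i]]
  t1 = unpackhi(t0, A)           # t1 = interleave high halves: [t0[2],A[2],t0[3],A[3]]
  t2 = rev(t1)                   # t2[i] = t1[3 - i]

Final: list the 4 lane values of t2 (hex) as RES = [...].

RES = [0xe4, 0x5c, 0x5c, 0x58]

  t0: 44 5c 58 5c
  t1: 58 5c 5c e4
  t2: e4 5c 5c 58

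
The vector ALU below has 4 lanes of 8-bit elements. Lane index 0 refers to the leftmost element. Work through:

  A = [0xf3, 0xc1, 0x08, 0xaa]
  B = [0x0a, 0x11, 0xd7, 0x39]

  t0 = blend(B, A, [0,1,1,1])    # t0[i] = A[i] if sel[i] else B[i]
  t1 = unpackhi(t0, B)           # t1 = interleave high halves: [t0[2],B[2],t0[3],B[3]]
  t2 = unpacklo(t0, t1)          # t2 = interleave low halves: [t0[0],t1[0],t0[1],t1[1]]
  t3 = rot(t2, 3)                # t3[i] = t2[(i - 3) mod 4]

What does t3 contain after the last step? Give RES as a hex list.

t0 = [0x0a, 0xc1, 0x08, 0xaa]
t1 = [0x08, 0xd7, 0xaa, 0x39]
t2 = [0x0a, 0x08, 0xc1, 0xd7]
t3 = [0x08, 0xc1, 0xd7, 0x0a]

RES = [0x08, 0xc1, 0xd7, 0x0a]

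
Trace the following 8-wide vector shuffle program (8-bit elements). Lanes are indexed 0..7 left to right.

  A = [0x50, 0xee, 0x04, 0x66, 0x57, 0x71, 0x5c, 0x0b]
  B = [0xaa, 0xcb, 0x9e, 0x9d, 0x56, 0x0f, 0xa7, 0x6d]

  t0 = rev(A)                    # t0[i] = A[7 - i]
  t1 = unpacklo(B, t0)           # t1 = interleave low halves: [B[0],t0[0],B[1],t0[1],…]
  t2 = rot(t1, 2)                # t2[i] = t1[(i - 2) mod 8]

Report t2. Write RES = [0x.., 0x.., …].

  t0: 0b 5c 71 57 66 04 ee 50
  t1: aa 0b cb 5c 9e 71 9d 57
  t2: 9d 57 aa 0b cb 5c 9e 71

RES = [0x9d, 0x57, 0xaa, 0x0b, 0xcb, 0x5c, 0x9e, 0x71]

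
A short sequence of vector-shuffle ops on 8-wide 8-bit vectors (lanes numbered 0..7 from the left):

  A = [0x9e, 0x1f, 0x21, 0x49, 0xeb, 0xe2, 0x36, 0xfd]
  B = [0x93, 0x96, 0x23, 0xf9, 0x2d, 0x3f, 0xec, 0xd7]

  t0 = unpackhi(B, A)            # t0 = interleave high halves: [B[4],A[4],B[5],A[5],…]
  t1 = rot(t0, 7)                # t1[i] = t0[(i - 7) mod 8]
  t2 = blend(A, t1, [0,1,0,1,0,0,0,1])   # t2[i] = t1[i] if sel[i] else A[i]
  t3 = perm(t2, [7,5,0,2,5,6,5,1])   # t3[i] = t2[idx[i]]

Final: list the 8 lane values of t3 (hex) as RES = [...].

RES = [0x2d, 0xe2, 0x9e, 0x21, 0xe2, 0x36, 0xe2, 0x3f]

→ t0 |2d|eb|3f|e2|ec|36|d7|fd|
→ t1 |eb|3f|e2|ec|36|d7|fd|2d|
→ t2 |9e|3f|21|ec|eb|e2|36|2d|
→ t3 |2d|e2|9e|21|e2|36|e2|3f|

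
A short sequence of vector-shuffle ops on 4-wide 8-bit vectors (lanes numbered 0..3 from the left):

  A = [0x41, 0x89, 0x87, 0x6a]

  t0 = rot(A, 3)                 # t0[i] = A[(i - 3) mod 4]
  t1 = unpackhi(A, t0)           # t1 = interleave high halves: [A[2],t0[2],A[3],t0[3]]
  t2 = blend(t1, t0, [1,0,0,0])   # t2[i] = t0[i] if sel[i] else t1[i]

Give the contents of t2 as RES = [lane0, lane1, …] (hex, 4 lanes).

→ t0 |89|87|6a|41|
→ t1 |87|6a|6a|41|
→ t2 |89|6a|6a|41|

RES = [0x89, 0x6a, 0x6a, 0x41]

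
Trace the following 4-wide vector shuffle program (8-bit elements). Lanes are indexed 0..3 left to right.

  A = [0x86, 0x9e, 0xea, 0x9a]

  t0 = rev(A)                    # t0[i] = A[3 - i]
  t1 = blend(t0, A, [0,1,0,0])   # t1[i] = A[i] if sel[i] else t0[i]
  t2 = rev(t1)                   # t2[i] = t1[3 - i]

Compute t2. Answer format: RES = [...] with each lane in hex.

  t0: 9a ea 9e 86
  t1: 9a 9e 9e 86
  t2: 86 9e 9e 9a

RES = [0x86, 0x9e, 0x9e, 0x9a]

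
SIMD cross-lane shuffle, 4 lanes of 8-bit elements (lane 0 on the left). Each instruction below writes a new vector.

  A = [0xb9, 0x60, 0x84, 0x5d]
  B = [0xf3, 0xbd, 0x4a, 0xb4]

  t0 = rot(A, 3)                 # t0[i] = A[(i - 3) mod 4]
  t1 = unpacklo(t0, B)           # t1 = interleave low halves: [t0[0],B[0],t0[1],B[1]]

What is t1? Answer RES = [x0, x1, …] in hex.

RES = [0x60, 0xf3, 0x84, 0xbd]

→ t0 |60|84|5d|b9|
→ t1 |60|f3|84|bd|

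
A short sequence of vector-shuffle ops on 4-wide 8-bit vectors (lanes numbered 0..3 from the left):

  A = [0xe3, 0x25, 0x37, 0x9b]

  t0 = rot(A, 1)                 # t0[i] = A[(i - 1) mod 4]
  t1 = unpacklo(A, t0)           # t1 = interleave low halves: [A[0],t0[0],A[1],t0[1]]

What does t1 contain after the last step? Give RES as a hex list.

RES = [ 0xe3  0x9b  0x25  0xe3 ]

t0 = [0x9b, 0xe3, 0x25, 0x37]
t1 = [0xe3, 0x9b, 0x25, 0xe3]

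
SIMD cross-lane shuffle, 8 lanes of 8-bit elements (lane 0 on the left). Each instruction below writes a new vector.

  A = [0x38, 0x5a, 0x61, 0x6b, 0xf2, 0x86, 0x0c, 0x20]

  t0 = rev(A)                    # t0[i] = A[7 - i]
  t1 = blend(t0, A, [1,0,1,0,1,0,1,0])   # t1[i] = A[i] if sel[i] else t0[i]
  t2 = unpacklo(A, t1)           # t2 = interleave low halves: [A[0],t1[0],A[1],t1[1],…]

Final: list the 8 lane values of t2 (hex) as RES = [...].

RES = [ 0x38  0x38  0x5a  0x0c  0x61  0x61  0x6b  0xf2 ]

→ t0 |20|0c|86|f2|6b|61|5a|38|
→ t1 |38|0c|61|f2|f2|61|0c|38|
→ t2 |38|38|5a|0c|61|61|6b|f2|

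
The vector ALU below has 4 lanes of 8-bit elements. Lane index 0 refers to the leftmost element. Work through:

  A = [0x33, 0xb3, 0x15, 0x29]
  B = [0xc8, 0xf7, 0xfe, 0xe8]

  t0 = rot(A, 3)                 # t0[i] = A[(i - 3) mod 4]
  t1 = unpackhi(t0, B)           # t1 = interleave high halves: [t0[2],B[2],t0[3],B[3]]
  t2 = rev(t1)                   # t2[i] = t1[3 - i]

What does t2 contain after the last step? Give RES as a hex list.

→ t0 |b3|15|29|33|
→ t1 |29|fe|33|e8|
→ t2 |e8|33|fe|29|

RES = [ 0xe8  0x33  0xfe  0x29 ]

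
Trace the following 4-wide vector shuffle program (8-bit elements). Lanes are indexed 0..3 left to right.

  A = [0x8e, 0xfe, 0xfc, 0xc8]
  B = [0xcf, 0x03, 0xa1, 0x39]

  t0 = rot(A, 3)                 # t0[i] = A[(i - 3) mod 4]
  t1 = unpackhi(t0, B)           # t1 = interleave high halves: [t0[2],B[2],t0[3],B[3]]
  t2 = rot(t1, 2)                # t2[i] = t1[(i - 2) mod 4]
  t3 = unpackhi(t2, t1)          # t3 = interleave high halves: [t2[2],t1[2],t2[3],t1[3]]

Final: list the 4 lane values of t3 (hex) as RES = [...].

RES = [ 0xc8  0x8e  0xa1  0x39 ]

t0 = [0xfe, 0xfc, 0xc8, 0x8e]
t1 = [0xc8, 0xa1, 0x8e, 0x39]
t2 = [0x8e, 0x39, 0xc8, 0xa1]
t3 = [0xc8, 0x8e, 0xa1, 0x39]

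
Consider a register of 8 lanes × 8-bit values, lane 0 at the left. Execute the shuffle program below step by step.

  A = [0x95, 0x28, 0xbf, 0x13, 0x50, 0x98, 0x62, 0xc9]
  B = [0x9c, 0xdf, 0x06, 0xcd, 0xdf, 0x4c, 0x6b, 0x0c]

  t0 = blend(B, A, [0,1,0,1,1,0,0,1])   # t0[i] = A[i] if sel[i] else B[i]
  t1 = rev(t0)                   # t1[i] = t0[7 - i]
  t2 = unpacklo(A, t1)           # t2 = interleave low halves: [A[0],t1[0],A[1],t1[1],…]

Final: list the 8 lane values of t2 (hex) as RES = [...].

  t0: 9c 28 06 13 50 4c 6b c9
  t1: c9 6b 4c 50 13 06 28 9c
  t2: 95 c9 28 6b bf 4c 13 50

RES = [0x95, 0xc9, 0x28, 0x6b, 0xbf, 0x4c, 0x13, 0x50]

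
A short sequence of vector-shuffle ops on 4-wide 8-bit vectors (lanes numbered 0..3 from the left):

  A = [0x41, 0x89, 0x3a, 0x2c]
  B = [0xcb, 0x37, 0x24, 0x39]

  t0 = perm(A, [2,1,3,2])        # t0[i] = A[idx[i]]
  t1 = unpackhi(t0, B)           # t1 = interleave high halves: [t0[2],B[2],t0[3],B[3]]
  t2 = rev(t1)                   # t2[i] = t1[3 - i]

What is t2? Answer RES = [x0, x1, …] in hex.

RES = [ 0x39  0x3a  0x24  0x2c ]

→ t0 |3a|89|2c|3a|
→ t1 |2c|24|3a|39|
→ t2 |39|3a|24|2c|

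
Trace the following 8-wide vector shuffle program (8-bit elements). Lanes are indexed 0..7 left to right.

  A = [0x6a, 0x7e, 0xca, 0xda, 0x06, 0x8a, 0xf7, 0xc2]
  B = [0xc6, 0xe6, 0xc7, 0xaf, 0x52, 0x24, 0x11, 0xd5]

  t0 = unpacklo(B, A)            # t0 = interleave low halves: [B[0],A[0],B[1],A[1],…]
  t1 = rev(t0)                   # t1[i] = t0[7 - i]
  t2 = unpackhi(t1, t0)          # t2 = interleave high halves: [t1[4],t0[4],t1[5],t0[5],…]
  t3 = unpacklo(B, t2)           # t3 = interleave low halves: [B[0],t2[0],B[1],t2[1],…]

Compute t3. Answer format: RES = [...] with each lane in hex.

→ t0 |c6|6a|e6|7e|c7|ca|af|da|
→ t1 |da|af|ca|c7|7e|e6|6a|c6|
→ t2 |7e|c7|e6|ca|6a|af|c6|da|
→ t3 |c6|7e|e6|c7|c7|e6|af|ca|

RES = [ 0xc6  0x7e  0xe6  0xc7  0xc7  0xe6  0xaf  0xca ]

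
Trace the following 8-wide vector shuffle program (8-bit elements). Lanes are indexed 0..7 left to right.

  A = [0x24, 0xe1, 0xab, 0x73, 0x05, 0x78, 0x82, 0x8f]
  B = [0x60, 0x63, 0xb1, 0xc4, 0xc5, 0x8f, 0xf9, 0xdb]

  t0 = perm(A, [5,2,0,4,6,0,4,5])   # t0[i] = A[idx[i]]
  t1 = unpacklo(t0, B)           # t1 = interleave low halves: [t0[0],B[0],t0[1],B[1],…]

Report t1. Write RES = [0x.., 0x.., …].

  t0: 78 ab 24 05 82 24 05 78
  t1: 78 60 ab 63 24 b1 05 c4

RES = [ 0x78  0x60  0xab  0x63  0x24  0xb1  0x05  0xc4 ]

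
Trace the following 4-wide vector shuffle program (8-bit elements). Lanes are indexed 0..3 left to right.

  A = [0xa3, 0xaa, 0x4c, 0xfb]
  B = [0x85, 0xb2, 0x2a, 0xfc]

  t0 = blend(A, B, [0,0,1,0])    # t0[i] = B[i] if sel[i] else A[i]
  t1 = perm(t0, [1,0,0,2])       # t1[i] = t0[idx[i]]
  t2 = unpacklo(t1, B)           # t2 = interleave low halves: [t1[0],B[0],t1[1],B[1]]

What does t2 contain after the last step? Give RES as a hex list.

→ t0 |a3|aa|2a|fb|
→ t1 |aa|a3|a3|2a|
→ t2 |aa|85|a3|b2|

RES = [ 0xaa  0x85  0xa3  0xb2 ]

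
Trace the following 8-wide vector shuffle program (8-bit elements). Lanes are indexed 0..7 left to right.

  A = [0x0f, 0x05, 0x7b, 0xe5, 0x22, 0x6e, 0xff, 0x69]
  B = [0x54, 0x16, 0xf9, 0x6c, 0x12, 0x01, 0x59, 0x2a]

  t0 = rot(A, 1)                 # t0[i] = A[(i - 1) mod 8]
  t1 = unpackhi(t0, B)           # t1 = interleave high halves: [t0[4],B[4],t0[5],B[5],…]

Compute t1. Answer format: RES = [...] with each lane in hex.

RES = [0xe5, 0x12, 0x22, 0x01, 0x6e, 0x59, 0xff, 0x2a]

→ t0 |69|0f|05|7b|e5|22|6e|ff|
→ t1 |e5|12|22|01|6e|59|ff|2a|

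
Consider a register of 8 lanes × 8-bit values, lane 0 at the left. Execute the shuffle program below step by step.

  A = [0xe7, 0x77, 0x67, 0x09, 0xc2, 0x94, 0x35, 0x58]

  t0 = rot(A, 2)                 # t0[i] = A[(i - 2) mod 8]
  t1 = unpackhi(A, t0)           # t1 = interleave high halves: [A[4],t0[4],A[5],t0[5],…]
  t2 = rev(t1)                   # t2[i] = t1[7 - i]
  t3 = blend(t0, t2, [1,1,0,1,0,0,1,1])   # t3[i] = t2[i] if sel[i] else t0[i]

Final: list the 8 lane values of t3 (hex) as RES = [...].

RES = [ 0x94  0x58  0xe7  0x35  0x67  0x09  0x67  0xc2 ]

  t0: 35 58 e7 77 67 09 c2 94
  t1: c2 67 94 09 35 c2 58 94
  t2: 94 58 c2 35 09 94 67 c2
  t3: 94 58 e7 35 67 09 67 c2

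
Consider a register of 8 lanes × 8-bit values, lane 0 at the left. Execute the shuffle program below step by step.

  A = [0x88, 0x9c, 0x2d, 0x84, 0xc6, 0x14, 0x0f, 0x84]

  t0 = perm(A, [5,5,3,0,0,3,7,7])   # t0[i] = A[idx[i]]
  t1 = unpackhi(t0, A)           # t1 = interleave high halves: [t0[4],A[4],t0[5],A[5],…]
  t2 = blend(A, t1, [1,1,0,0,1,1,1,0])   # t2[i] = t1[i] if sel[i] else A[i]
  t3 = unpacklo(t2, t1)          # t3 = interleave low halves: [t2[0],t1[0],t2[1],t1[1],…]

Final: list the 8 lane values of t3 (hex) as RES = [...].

t0 = [0x14, 0x14, 0x84, 0x88, 0x88, 0x84, 0x84, 0x84]
t1 = [0x88, 0xc6, 0x84, 0x14, 0x84, 0x0f, 0x84, 0x84]
t2 = [0x88, 0xc6, 0x2d, 0x84, 0x84, 0x0f, 0x84, 0x84]
t3 = [0x88, 0x88, 0xc6, 0xc6, 0x2d, 0x84, 0x84, 0x14]

RES = [0x88, 0x88, 0xc6, 0xc6, 0x2d, 0x84, 0x84, 0x14]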